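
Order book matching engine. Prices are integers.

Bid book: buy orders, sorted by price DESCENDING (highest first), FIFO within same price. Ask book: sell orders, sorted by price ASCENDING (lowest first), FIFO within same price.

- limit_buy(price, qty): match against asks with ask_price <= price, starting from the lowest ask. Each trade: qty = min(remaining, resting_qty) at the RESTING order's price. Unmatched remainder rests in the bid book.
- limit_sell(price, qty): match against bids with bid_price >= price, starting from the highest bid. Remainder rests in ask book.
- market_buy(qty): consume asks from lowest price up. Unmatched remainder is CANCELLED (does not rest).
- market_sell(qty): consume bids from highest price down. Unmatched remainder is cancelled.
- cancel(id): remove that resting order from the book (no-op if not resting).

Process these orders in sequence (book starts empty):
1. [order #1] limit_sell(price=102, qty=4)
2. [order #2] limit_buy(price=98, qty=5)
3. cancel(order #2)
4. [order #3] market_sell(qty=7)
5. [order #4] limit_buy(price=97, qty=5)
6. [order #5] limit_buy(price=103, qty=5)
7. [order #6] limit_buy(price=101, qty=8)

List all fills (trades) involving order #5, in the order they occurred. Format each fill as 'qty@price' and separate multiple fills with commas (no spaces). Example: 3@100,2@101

Answer: 4@102

Derivation:
After op 1 [order #1] limit_sell(price=102, qty=4): fills=none; bids=[-] asks=[#1:4@102]
After op 2 [order #2] limit_buy(price=98, qty=5): fills=none; bids=[#2:5@98] asks=[#1:4@102]
After op 3 cancel(order #2): fills=none; bids=[-] asks=[#1:4@102]
After op 4 [order #3] market_sell(qty=7): fills=none; bids=[-] asks=[#1:4@102]
After op 5 [order #4] limit_buy(price=97, qty=5): fills=none; bids=[#4:5@97] asks=[#1:4@102]
After op 6 [order #5] limit_buy(price=103, qty=5): fills=#5x#1:4@102; bids=[#5:1@103 #4:5@97] asks=[-]
After op 7 [order #6] limit_buy(price=101, qty=8): fills=none; bids=[#5:1@103 #6:8@101 #4:5@97] asks=[-]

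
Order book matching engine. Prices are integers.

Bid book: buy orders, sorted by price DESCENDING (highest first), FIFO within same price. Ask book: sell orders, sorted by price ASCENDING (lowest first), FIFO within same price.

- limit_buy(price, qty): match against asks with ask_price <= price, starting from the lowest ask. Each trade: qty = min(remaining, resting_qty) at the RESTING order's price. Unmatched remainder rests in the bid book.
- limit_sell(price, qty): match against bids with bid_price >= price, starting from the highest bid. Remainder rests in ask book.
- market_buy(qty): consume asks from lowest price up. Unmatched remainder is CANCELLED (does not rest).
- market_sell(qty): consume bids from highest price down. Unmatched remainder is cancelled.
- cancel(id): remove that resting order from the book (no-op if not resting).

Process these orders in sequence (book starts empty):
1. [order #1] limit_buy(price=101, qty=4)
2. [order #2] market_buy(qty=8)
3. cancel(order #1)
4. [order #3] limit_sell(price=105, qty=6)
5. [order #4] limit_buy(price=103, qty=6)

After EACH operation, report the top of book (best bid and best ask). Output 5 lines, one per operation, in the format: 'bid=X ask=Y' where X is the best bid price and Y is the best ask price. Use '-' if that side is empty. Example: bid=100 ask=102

Answer: bid=101 ask=-
bid=101 ask=-
bid=- ask=-
bid=- ask=105
bid=103 ask=105

Derivation:
After op 1 [order #1] limit_buy(price=101, qty=4): fills=none; bids=[#1:4@101] asks=[-]
After op 2 [order #2] market_buy(qty=8): fills=none; bids=[#1:4@101] asks=[-]
After op 3 cancel(order #1): fills=none; bids=[-] asks=[-]
After op 4 [order #3] limit_sell(price=105, qty=6): fills=none; bids=[-] asks=[#3:6@105]
After op 5 [order #4] limit_buy(price=103, qty=6): fills=none; bids=[#4:6@103] asks=[#3:6@105]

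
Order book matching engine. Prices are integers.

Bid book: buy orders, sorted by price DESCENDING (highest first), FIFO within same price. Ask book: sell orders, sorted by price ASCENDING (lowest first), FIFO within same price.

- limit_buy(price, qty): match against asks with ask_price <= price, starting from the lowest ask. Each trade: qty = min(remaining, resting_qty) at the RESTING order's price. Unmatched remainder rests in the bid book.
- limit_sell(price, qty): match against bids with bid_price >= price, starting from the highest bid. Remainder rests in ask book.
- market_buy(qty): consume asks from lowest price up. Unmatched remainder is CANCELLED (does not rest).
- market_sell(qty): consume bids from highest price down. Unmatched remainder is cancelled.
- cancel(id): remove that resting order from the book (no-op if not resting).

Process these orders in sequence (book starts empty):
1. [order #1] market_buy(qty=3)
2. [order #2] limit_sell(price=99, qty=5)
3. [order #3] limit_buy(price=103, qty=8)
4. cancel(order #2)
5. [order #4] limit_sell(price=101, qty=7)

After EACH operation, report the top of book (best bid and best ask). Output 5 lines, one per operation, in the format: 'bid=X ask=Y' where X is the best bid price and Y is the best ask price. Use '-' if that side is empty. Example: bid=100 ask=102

After op 1 [order #1] market_buy(qty=3): fills=none; bids=[-] asks=[-]
After op 2 [order #2] limit_sell(price=99, qty=5): fills=none; bids=[-] asks=[#2:5@99]
After op 3 [order #3] limit_buy(price=103, qty=8): fills=#3x#2:5@99; bids=[#3:3@103] asks=[-]
After op 4 cancel(order #2): fills=none; bids=[#3:3@103] asks=[-]
After op 5 [order #4] limit_sell(price=101, qty=7): fills=#3x#4:3@103; bids=[-] asks=[#4:4@101]

Answer: bid=- ask=-
bid=- ask=99
bid=103 ask=-
bid=103 ask=-
bid=- ask=101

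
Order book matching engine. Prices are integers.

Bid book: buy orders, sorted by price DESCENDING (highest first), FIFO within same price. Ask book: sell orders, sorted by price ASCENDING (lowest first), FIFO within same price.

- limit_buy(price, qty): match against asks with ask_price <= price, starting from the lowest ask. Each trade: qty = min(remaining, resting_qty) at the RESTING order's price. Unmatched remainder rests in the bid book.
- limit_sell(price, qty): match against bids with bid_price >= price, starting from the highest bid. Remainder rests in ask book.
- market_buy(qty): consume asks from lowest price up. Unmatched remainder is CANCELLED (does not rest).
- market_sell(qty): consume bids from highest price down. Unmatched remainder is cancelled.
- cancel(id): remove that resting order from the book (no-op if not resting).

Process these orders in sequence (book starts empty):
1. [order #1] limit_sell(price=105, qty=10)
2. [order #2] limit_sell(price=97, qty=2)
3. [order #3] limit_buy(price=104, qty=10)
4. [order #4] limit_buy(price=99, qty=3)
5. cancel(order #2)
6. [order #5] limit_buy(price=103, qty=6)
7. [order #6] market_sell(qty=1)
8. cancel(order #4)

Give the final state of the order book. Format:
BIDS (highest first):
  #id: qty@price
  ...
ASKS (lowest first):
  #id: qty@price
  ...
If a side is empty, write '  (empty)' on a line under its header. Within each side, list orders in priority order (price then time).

After op 1 [order #1] limit_sell(price=105, qty=10): fills=none; bids=[-] asks=[#1:10@105]
After op 2 [order #2] limit_sell(price=97, qty=2): fills=none; bids=[-] asks=[#2:2@97 #1:10@105]
After op 3 [order #3] limit_buy(price=104, qty=10): fills=#3x#2:2@97; bids=[#3:8@104] asks=[#1:10@105]
After op 4 [order #4] limit_buy(price=99, qty=3): fills=none; bids=[#3:8@104 #4:3@99] asks=[#1:10@105]
After op 5 cancel(order #2): fills=none; bids=[#3:8@104 #4:3@99] asks=[#1:10@105]
After op 6 [order #5] limit_buy(price=103, qty=6): fills=none; bids=[#3:8@104 #5:6@103 #4:3@99] asks=[#1:10@105]
After op 7 [order #6] market_sell(qty=1): fills=#3x#6:1@104; bids=[#3:7@104 #5:6@103 #4:3@99] asks=[#1:10@105]
After op 8 cancel(order #4): fills=none; bids=[#3:7@104 #5:6@103] asks=[#1:10@105]

Answer: BIDS (highest first):
  #3: 7@104
  #5: 6@103
ASKS (lowest first):
  #1: 10@105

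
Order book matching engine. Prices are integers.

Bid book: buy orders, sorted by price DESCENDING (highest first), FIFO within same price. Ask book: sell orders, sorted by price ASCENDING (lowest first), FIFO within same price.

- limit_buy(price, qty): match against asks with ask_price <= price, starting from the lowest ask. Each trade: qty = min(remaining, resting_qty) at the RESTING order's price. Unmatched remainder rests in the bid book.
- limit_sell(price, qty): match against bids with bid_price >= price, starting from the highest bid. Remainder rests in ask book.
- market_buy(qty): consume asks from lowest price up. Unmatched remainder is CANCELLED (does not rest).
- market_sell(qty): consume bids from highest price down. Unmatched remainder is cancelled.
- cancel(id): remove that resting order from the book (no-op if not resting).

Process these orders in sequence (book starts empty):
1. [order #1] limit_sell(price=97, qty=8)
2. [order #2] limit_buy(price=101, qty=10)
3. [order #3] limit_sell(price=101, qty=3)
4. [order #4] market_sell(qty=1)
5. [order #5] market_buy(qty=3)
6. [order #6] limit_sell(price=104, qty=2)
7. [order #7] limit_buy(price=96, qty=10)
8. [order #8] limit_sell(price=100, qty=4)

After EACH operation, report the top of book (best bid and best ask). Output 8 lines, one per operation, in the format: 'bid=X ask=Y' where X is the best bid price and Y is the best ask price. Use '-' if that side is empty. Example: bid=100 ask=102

After op 1 [order #1] limit_sell(price=97, qty=8): fills=none; bids=[-] asks=[#1:8@97]
After op 2 [order #2] limit_buy(price=101, qty=10): fills=#2x#1:8@97; bids=[#2:2@101] asks=[-]
After op 3 [order #3] limit_sell(price=101, qty=3): fills=#2x#3:2@101; bids=[-] asks=[#3:1@101]
After op 4 [order #4] market_sell(qty=1): fills=none; bids=[-] asks=[#3:1@101]
After op 5 [order #5] market_buy(qty=3): fills=#5x#3:1@101; bids=[-] asks=[-]
After op 6 [order #6] limit_sell(price=104, qty=2): fills=none; bids=[-] asks=[#6:2@104]
After op 7 [order #7] limit_buy(price=96, qty=10): fills=none; bids=[#7:10@96] asks=[#6:2@104]
After op 8 [order #8] limit_sell(price=100, qty=4): fills=none; bids=[#7:10@96] asks=[#8:4@100 #6:2@104]

Answer: bid=- ask=97
bid=101 ask=-
bid=- ask=101
bid=- ask=101
bid=- ask=-
bid=- ask=104
bid=96 ask=104
bid=96 ask=100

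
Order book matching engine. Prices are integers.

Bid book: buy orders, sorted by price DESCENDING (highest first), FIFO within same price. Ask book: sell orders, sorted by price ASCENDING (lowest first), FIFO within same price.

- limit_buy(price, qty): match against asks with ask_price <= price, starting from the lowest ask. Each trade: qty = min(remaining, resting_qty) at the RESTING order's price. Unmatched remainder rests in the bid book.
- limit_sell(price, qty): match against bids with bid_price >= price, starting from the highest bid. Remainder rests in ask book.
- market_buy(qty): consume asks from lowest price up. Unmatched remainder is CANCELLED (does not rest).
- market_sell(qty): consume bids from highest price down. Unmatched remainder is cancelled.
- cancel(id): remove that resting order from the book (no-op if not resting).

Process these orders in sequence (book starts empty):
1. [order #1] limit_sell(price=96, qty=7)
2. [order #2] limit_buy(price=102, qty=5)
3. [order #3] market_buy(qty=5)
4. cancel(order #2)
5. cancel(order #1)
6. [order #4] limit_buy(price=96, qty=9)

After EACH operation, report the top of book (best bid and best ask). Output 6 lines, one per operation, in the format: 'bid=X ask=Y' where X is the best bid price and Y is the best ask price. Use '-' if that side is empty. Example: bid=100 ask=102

After op 1 [order #1] limit_sell(price=96, qty=7): fills=none; bids=[-] asks=[#1:7@96]
After op 2 [order #2] limit_buy(price=102, qty=5): fills=#2x#1:5@96; bids=[-] asks=[#1:2@96]
After op 3 [order #3] market_buy(qty=5): fills=#3x#1:2@96; bids=[-] asks=[-]
After op 4 cancel(order #2): fills=none; bids=[-] asks=[-]
After op 5 cancel(order #1): fills=none; bids=[-] asks=[-]
After op 6 [order #4] limit_buy(price=96, qty=9): fills=none; bids=[#4:9@96] asks=[-]

Answer: bid=- ask=96
bid=- ask=96
bid=- ask=-
bid=- ask=-
bid=- ask=-
bid=96 ask=-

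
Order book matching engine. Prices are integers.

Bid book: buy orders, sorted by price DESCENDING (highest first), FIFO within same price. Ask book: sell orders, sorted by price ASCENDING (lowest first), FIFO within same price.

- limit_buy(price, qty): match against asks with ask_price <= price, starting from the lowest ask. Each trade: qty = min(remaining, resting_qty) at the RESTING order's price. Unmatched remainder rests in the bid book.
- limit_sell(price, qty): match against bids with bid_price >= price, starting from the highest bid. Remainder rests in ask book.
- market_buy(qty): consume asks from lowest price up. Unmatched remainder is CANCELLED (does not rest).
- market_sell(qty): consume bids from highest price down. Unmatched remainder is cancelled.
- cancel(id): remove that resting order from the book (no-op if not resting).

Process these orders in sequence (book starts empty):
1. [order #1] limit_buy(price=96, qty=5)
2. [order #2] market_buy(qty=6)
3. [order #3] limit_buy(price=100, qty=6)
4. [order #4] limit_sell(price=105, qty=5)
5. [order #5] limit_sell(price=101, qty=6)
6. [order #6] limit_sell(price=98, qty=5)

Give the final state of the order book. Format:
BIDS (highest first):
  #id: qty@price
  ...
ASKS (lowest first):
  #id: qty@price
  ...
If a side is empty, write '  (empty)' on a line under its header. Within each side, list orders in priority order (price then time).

Answer: BIDS (highest first):
  #3: 1@100
  #1: 5@96
ASKS (lowest first):
  #5: 6@101
  #4: 5@105

Derivation:
After op 1 [order #1] limit_buy(price=96, qty=5): fills=none; bids=[#1:5@96] asks=[-]
After op 2 [order #2] market_buy(qty=6): fills=none; bids=[#1:5@96] asks=[-]
After op 3 [order #3] limit_buy(price=100, qty=6): fills=none; bids=[#3:6@100 #1:5@96] asks=[-]
After op 4 [order #4] limit_sell(price=105, qty=5): fills=none; bids=[#3:6@100 #1:5@96] asks=[#4:5@105]
After op 5 [order #5] limit_sell(price=101, qty=6): fills=none; bids=[#3:6@100 #1:5@96] asks=[#5:6@101 #4:5@105]
After op 6 [order #6] limit_sell(price=98, qty=5): fills=#3x#6:5@100; bids=[#3:1@100 #1:5@96] asks=[#5:6@101 #4:5@105]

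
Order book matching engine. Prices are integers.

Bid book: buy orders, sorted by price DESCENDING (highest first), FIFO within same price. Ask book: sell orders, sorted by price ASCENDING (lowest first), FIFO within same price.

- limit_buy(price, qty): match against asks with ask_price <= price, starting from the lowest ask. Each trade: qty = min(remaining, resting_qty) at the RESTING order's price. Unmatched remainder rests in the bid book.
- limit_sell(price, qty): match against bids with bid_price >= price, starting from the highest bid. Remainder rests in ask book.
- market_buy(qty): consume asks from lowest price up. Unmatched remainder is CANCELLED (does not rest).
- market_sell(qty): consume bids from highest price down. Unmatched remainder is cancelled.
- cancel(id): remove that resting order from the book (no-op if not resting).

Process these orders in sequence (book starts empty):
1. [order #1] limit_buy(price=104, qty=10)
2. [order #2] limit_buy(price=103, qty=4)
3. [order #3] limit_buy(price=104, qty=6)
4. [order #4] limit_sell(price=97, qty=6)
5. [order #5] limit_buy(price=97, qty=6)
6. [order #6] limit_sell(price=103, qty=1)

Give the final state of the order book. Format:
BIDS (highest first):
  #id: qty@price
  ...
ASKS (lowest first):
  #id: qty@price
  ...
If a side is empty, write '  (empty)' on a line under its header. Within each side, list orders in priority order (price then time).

Answer: BIDS (highest first):
  #1: 3@104
  #3: 6@104
  #2: 4@103
  #5: 6@97
ASKS (lowest first):
  (empty)

Derivation:
After op 1 [order #1] limit_buy(price=104, qty=10): fills=none; bids=[#1:10@104] asks=[-]
After op 2 [order #2] limit_buy(price=103, qty=4): fills=none; bids=[#1:10@104 #2:4@103] asks=[-]
After op 3 [order #3] limit_buy(price=104, qty=6): fills=none; bids=[#1:10@104 #3:6@104 #2:4@103] asks=[-]
After op 4 [order #4] limit_sell(price=97, qty=6): fills=#1x#4:6@104; bids=[#1:4@104 #3:6@104 #2:4@103] asks=[-]
After op 5 [order #5] limit_buy(price=97, qty=6): fills=none; bids=[#1:4@104 #3:6@104 #2:4@103 #5:6@97] asks=[-]
After op 6 [order #6] limit_sell(price=103, qty=1): fills=#1x#6:1@104; bids=[#1:3@104 #3:6@104 #2:4@103 #5:6@97] asks=[-]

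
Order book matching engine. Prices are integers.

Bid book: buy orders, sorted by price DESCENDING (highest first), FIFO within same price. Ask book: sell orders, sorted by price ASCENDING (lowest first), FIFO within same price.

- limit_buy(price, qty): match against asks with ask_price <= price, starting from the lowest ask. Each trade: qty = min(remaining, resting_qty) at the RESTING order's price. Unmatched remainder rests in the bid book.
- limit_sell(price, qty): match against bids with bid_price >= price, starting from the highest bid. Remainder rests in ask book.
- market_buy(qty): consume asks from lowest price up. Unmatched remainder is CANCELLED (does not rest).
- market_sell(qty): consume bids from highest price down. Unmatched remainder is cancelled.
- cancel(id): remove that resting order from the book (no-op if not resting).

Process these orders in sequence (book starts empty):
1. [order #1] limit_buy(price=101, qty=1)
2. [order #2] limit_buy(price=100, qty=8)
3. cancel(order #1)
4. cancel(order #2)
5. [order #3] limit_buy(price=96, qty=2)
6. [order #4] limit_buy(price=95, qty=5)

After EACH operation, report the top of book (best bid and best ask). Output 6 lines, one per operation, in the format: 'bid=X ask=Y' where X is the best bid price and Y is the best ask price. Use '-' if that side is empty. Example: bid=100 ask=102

Answer: bid=101 ask=-
bid=101 ask=-
bid=100 ask=-
bid=- ask=-
bid=96 ask=-
bid=96 ask=-

Derivation:
After op 1 [order #1] limit_buy(price=101, qty=1): fills=none; bids=[#1:1@101] asks=[-]
After op 2 [order #2] limit_buy(price=100, qty=8): fills=none; bids=[#1:1@101 #2:8@100] asks=[-]
After op 3 cancel(order #1): fills=none; bids=[#2:8@100] asks=[-]
After op 4 cancel(order #2): fills=none; bids=[-] asks=[-]
After op 5 [order #3] limit_buy(price=96, qty=2): fills=none; bids=[#3:2@96] asks=[-]
After op 6 [order #4] limit_buy(price=95, qty=5): fills=none; bids=[#3:2@96 #4:5@95] asks=[-]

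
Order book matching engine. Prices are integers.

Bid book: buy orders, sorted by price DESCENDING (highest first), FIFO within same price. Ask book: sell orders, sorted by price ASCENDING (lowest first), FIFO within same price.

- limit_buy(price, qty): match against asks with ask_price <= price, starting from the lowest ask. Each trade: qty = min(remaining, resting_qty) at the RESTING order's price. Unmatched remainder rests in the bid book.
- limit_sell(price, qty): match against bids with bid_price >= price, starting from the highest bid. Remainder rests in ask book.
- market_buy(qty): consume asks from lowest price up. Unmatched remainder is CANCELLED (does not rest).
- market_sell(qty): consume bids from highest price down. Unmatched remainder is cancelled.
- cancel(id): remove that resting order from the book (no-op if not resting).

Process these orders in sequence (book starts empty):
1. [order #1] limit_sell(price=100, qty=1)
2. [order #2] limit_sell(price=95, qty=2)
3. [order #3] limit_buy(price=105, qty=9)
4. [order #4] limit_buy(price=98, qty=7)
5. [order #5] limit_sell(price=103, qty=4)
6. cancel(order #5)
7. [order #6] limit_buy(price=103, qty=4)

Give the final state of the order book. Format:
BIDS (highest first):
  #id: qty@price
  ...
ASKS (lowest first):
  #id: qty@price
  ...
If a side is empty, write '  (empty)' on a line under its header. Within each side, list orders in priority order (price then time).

After op 1 [order #1] limit_sell(price=100, qty=1): fills=none; bids=[-] asks=[#1:1@100]
After op 2 [order #2] limit_sell(price=95, qty=2): fills=none; bids=[-] asks=[#2:2@95 #1:1@100]
After op 3 [order #3] limit_buy(price=105, qty=9): fills=#3x#2:2@95 #3x#1:1@100; bids=[#3:6@105] asks=[-]
After op 4 [order #4] limit_buy(price=98, qty=7): fills=none; bids=[#3:6@105 #4:7@98] asks=[-]
After op 5 [order #5] limit_sell(price=103, qty=4): fills=#3x#5:4@105; bids=[#3:2@105 #4:7@98] asks=[-]
After op 6 cancel(order #5): fills=none; bids=[#3:2@105 #4:7@98] asks=[-]
After op 7 [order #6] limit_buy(price=103, qty=4): fills=none; bids=[#3:2@105 #6:4@103 #4:7@98] asks=[-]

Answer: BIDS (highest first):
  #3: 2@105
  #6: 4@103
  #4: 7@98
ASKS (lowest first):
  (empty)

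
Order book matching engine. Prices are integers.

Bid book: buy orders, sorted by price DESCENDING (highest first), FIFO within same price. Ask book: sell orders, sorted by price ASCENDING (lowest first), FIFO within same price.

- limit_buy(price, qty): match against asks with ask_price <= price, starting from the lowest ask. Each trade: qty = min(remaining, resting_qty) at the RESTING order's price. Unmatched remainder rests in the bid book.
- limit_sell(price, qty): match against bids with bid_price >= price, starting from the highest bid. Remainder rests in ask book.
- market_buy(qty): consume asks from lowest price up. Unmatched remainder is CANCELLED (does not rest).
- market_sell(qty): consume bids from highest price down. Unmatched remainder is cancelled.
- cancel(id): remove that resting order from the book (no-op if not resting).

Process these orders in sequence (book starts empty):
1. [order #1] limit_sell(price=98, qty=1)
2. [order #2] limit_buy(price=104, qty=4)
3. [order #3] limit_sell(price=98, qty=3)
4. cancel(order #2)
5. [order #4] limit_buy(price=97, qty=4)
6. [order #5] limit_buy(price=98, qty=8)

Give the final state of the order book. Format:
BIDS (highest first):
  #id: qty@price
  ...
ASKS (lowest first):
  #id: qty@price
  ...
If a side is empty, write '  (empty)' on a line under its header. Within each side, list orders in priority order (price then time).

After op 1 [order #1] limit_sell(price=98, qty=1): fills=none; bids=[-] asks=[#1:1@98]
After op 2 [order #2] limit_buy(price=104, qty=4): fills=#2x#1:1@98; bids=[#2:3@104] asks=[-]
After op 3 [order #3] limit_sell(price=98, qty=3): fills=#2x#3:3@104; bids=[-] asks=[-]
After op 4 cancel(order #2): fills=none; bids=[-] asks=[-]
After op 5 [order #4] limit_buy(price=97, qty=4): fills=none; bids=[#4:4@97] asks=[-]
After op 6 [order #5] limit_buy(price=98, qty=8): fills=none; bids=[#5:8@98 #4:4@97] asks=[-]

Answer: BIDS (highest first):
  #5: 8@98
  #4: 4@97
ASKS (lowest first):
  (empty)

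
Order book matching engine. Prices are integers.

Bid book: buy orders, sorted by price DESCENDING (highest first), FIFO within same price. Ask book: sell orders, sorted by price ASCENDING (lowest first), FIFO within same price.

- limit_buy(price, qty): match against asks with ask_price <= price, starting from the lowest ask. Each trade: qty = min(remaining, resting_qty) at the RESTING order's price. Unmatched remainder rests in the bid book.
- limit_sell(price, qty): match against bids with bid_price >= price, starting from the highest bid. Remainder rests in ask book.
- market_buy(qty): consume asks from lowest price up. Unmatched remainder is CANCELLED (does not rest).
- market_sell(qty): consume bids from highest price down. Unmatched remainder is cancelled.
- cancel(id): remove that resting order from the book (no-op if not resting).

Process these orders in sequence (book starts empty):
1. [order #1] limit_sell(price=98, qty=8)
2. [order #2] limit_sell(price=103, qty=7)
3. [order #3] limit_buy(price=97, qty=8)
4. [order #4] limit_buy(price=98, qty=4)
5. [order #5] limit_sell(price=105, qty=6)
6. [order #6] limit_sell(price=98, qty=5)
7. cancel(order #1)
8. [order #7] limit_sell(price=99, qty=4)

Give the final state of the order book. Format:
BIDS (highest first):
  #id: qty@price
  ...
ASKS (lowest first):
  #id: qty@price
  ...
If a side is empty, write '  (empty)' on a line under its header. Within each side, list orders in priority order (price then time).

After op 1 [order #1] limit_sell(price=98, qty=8): fills=none; bids=[-] asks=[#1:8@98]
After op 2 [order #2] limit_sell(price=103, qty=7): fills=none; bids=[-] asks=[#1:8@98 #2:7@103]
After op 3 [order #3] limit_buy(price=97, qty=8): fills=none; bids=[#3:8@97] asks=[#1:8@98 #2:7@103]
After op 4 [order #4] limit_buy(price=98, qty=4): fills=#4x#1:4@98; bids=[#3:8@97] asks=[#1:4@98 #2:7@103]
After op 5 [order #5] limit_sell(price=105, qty=6): fills=none; bids=[#3:8@97] asks=[#1:4@98 #2:7@103 #5:6@105]
After op 6 [order #6] limit_sell(price=98, qty=5): fills=none; bids=[#3:8@97] asks=[#1:4@98 #6:5@98 #2:7@103 #5:6@105]
After op 7 cancel(order #1): fills=none; bids=[#3:8@97] asks=[#6:5@98 #2:7@103 #5:6@105]
After op 8 [order #7] limit_sell(price=99, qty=4): fills=none; bids=[#3:8@97] asks=[#6:5@98 #7:4@99 #2:7@103 #5:6@105]

Answer: BIDS (highest first):
  #3: 8@97
ASKS (lowest first):
  #6: 5@98
  #7: 4@99
  #2: 7@103
  #5: 6@105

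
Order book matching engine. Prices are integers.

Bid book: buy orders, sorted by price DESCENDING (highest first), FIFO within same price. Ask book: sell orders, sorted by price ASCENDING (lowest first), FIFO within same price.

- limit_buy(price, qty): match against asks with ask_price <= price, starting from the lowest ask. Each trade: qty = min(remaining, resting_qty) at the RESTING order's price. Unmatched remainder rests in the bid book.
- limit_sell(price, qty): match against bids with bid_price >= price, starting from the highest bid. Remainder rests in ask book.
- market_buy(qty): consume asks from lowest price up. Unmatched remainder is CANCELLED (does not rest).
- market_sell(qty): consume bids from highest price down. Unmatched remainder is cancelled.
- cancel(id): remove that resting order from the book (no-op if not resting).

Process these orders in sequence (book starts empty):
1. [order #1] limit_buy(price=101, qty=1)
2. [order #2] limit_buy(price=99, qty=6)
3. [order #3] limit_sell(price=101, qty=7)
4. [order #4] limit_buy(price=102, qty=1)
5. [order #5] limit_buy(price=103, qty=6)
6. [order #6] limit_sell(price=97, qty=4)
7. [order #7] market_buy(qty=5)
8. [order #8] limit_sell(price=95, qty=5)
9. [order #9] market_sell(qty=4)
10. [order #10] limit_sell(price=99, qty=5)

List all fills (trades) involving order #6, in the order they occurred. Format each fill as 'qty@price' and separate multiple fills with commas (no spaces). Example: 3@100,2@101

Answer: 1@103,3@99

Derivation:
After op 1 [order #1] limit_buy(price=101, qty=1): fills=none; bids=[#1:1@101] asks=[-]
After op 2 [order #2] limit_buy(price=99, qty=6): fills=none; bids=[#1:1@101 #2:6@99] asks=[-]
After op 3 [order #3] limit_sell(price=101, qty=7): fills=#1x#3:1@101; bids=[#2:6@99] asks=[#3:6@101]
After op 4 [order #4] limit_buy(price=102, qty=1): fills=#4x#3:1@101; bids=[#2:6@99] asks=[#3:5@101]
After op 5 [order #5] limit_buy(price=103, qty=6): fills=#5x#3:5@101; bids=[#5:1@103 #2:6@99] asks=[-]
After op 6 [order #6] limit_sell(price=97, qty=4): fills=#5x#6:1@103 #2x#6:3@99; bids=[#2:3@99] asks=[-]
After op 7 [order #7] market_buy(qty=5): fills=none; bids=[#2:3@99] asks=[-]
After op 8 [order #8] limit_sell(price=95, qty=5): fills=#2x#8:3@99; bids=[-] asks=[#8:2@95]
After op 9 [order #9] market_sell(qty=4): fills=none; bids=[-] asks=[#8:2@95]
After op 10 [order #10] limit_sell(price=99, qty=5): fills=none; bids=[-] asks=[#8:2@95 #10:5@99]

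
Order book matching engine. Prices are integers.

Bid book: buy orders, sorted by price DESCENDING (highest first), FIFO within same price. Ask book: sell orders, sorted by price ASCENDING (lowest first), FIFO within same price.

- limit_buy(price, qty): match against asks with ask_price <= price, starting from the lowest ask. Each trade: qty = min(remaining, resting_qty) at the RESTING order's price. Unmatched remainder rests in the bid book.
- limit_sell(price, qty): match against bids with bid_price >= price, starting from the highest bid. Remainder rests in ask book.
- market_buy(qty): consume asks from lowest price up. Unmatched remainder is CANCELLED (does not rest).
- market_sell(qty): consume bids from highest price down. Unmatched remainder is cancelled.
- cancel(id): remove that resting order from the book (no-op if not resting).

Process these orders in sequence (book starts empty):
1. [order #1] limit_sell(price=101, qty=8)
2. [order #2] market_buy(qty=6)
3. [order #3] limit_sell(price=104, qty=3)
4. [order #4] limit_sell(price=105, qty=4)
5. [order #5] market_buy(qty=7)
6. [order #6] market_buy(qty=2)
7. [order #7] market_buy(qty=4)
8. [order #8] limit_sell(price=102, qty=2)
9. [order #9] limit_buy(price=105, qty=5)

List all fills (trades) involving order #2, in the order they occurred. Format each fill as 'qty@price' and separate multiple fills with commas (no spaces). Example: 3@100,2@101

After op 1 [order #1] limit_sell(price=101, qty=8): fills=none; bids=[-] asks=[#1:8@101]
After op 2 [order #2] market_buy(qty=6): fills=#2x#1:6@101; bids=[-] asks=[#1:2@101]
After op 3 [order #3] limit_sell(price=104, qty=3): fills=none; bids=[-] asks=[#1:2@101 #3:3@104]
After op 4 [order #4] limit_sell(price=105, qty=4): fills=none; bids=[-] asks=[#1:2@101 #3:3@104 #4:4@105]
After op 5 [order #5] market_buy(qty=7): fills=#5x#1:2@101 #5x#3:3@104 #5x#4:2@105; bids=[-] asks=[#4:2@105]
After op 6 [order #6] market_buy(qty=2): fills=#6x#4:2@105; bids=[-] asks=[-]
After op 7 [order #7] market_buy(qty=4): fills=none; bids=[-] asks=[-]
After op 8 [order #8] limit_sell(price=102, qty=2): fills=none; bids=[-] asks=[#8:2@102]
After op 9 [order #9] limit_buy(price=105, qty=5): fills=#9x#8:2@102; bids=[#9:3@105] asks=[-]

Answer: 6@101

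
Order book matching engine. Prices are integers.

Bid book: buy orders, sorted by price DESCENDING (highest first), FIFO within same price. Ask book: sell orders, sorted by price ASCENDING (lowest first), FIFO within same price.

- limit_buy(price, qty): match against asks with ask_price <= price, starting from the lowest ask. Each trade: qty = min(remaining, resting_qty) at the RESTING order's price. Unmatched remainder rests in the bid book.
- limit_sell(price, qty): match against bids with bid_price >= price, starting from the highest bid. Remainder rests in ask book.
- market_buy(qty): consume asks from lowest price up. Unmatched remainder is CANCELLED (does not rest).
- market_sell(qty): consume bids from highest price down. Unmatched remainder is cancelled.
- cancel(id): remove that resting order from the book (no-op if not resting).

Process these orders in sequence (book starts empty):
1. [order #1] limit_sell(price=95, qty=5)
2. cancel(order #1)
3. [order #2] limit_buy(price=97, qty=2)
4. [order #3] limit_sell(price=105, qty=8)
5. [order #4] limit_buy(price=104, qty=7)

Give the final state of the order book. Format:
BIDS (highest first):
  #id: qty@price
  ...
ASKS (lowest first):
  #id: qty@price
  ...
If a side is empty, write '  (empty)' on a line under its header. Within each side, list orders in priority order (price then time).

After op 1 [order #1] limit_sell(price=95, qty=5): fills=none; bids=[-] asks=[#1:5@95]
After op 2 cancel(order #1): fills=none; bids=[-] asks=[-]
After op 3 [order #2] limit_buy(price=97, qty=2): fills=none; bids=[#2:2@97] asks=[-]
After op 4 [order #3] limit_sell(price=105, qty=8): fills=none; bids=[#2:2@97] asks=[#3:8@105]
After op 5 [order #4] limit_buy(price=104, qty=7): fills=none; bids=[#4:7@104 #2:2@97] asks=[#3:8@105]

Answer: BIDS (highest first):
  #4: 7@104
  #2: 2@97
ASKS (lowest first):
  #3: 8@105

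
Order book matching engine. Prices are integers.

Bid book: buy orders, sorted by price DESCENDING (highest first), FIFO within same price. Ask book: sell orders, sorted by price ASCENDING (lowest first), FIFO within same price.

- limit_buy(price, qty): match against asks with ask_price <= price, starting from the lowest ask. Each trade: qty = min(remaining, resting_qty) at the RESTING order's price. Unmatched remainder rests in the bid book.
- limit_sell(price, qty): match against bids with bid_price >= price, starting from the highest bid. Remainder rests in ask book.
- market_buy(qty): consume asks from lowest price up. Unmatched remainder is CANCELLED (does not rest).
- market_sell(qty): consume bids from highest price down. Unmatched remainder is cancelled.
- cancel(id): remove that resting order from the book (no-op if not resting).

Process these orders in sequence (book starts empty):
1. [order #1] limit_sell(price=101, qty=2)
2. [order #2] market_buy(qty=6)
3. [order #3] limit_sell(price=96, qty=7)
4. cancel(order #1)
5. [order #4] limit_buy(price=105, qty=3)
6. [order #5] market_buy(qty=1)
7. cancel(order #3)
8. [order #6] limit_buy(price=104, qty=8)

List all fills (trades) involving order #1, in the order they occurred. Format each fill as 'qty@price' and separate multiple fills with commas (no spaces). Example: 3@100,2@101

Answer: 2@101

Derivation:
After op 1 [order #1] limit_sell(price=101, qty=2): fills=none; bids=[-] asks=[#1:2@101]
After op 2 [order #2] market_buy(qty=6): fills=#2x#1:2@101; bids=[-] asks=[-]
After op 3 [order #3] limit_sell(price=96, qty=7): fills=none; bids=[-] asks=[#3:7@96]
After op 4 cancel(order #1): fills=none; bids=[-] asks=[#3:7@96]
After op 5 [order #4] limit_buy(price=105, qty=3): fills=#4x#3:3@96; bids=[-] asks=[#3:4@96]
After op 6 [order #5] market_buy(qty=1): fills=#5x#3:1@96; bids=[-] asks=[#3:3@96]
After op 7 cancel(order #3): fills=none; bids=[-] asks=[-]
After op 8 [order #6] limit_buy(price=104, qty=8): fills=none; bids=[#6:8@104] asks=[-]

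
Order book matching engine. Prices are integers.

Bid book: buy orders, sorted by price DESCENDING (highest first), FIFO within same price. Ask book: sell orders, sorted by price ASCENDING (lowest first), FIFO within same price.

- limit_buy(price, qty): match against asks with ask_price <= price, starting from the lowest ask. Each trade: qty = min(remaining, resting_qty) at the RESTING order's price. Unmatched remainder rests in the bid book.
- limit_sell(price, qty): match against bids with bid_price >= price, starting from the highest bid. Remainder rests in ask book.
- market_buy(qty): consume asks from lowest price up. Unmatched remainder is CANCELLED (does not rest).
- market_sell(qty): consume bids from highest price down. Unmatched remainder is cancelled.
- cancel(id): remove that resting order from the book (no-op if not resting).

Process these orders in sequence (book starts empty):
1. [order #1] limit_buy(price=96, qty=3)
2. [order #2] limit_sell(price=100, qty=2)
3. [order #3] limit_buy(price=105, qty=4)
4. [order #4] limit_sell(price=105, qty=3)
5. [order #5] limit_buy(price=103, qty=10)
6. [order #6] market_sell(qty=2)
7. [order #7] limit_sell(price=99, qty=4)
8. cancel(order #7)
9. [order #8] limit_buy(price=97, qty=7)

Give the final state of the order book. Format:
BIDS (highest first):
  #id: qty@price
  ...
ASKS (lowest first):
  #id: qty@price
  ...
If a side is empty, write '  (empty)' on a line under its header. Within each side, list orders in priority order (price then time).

After op 1 [order #1] limit_buy(price=96, qty=3): fills=none; bids=[#1:3@96] asks=[-]
After op 2 [order #2] limit_sell(price=100, qty=2): fills=none; bids=[#1:3@96] asks=[#2:2@100]
After op 3 [order #3] limit_buy(price=105, qty=4): fills=#3x#2:2@100; bids=[#3:2@105 #1:3@96] asks=[-]
After op 4 [order #4] limit_sell(price=105, qty=3): fills=#3x#4:2@105; bids=[#1:3@96] asks=[#4:1@105]
After op 5 [order #5] limit_buy(price=103, qty=10): fills=none; bids=[#5:10@103 #1:3@96] asks=[#4:1@105]
After op 6 [order #6] market_sell(qty=2): fills=#5x#6:2@103; bids=[#5:8@103 #1:3@96] asks=[#4:1@105]
After op 7 [order #7] limit_sell(price=99, qty=4): fills=#5x#7:4@103; bids=[#5:4@103 #1:3@96] asks=[#4:1@105]
After op 8 cancel(order #7): fills=none; bids=[#5:4@103 #1:3@96] asks=[#4:1@105]
After op 9 [order #8] limit_buy(price=97, qty=7): fills=none; bids=[#5:4@103 #8:7@97 #1:3@96] asks=[#4:1@105]

Answer: BIDS (highest first):
  #5: 4@103
  #8: 7@97
  #1: 3@96
ASKS (lowest first):
  #4: 1@105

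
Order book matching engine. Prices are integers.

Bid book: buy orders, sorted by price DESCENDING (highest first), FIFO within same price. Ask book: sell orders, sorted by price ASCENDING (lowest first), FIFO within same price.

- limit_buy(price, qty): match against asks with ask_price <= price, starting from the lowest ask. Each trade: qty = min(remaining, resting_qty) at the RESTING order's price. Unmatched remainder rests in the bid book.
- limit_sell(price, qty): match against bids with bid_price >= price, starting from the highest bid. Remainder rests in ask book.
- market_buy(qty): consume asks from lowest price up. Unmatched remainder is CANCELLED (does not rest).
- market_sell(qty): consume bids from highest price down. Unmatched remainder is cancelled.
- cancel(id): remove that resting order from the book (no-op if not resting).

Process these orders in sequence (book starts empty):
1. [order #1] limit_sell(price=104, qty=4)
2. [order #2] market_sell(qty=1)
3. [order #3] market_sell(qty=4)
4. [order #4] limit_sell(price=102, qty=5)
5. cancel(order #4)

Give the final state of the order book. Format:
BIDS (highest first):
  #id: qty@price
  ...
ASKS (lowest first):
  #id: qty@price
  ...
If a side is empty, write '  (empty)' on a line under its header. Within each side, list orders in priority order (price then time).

Answer: BIDS (highest first):
  (empty)
ASKS (lowest first):
  #1: 4@104

Derivation:
After op 1 [order #1] limit_sell(price=104, qty=4): fills=none; bids=[-] asks=[#1:4@104]
After op 2 [order #2] market_sell(qty=1): fills=none; bids=[-] asks=[#1:4@104]
After op 3 [order #3] market_sell(qty=4): fills=none; bids=[-] asks=[#1:4@104]
After op 4 [order #4] limit_sell(price=102, qty=5): fills=none; bids=[-] asks=[#4:5@102 #1:4@104]
After op 5 cancel(order #4): fills=none; bids=[-] asks=[#1:4@104]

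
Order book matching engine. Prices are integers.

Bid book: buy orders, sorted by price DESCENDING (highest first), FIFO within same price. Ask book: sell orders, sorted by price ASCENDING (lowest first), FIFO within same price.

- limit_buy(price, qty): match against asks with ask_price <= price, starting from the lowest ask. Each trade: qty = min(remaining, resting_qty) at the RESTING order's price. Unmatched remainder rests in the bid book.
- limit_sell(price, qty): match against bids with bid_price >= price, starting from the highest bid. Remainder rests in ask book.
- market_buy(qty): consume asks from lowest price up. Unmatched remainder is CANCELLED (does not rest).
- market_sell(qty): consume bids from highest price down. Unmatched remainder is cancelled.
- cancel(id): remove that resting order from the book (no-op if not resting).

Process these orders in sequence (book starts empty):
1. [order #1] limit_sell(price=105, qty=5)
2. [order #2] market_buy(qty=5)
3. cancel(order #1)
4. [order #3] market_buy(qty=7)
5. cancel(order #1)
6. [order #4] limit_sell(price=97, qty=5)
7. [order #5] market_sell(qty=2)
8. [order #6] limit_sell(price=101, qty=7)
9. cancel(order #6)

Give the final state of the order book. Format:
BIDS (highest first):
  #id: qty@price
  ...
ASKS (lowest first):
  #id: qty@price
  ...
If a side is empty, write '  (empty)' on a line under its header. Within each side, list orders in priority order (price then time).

Answer: BIDS (highest first):
  (empty)
ASKS (lowest first):
  #4: 5@97

Derivation:
After op 1 [order #1] limit_sell(price=105, qty=5): fills=none; bids=[-] asks=[#1:5@105]
After op 2 [order #2] market_buy(qty=5): fills=#2x#1:5@105; bids=[-] asks=[-]
After op 3 cancel(order #1): fills=none; bids=[-] asks=[-]
After op 4 [order #3] market_buy(qty=7): fills=none; bids=[-] asks=[-]
After op 5 cancel(order #1): fills=none; bids=[-] asks=[-]
After op 6 [order #4] limit_sell(price=97, qty=5): fills=none; bids=[-] asks=[#4:5@97]
After op 7 [order #5] market_sell(qty=2): fills=none; bids=[-] asks=[#4:5@97]
After op 8 [order #6] limit_sell(price=101, qty=7): fills=none; bids=[-] asks=[#4:5@97 #6:7@101]
After op 9 cancel(order #6): fills=none; bids=[-] asks=[#4:5@97]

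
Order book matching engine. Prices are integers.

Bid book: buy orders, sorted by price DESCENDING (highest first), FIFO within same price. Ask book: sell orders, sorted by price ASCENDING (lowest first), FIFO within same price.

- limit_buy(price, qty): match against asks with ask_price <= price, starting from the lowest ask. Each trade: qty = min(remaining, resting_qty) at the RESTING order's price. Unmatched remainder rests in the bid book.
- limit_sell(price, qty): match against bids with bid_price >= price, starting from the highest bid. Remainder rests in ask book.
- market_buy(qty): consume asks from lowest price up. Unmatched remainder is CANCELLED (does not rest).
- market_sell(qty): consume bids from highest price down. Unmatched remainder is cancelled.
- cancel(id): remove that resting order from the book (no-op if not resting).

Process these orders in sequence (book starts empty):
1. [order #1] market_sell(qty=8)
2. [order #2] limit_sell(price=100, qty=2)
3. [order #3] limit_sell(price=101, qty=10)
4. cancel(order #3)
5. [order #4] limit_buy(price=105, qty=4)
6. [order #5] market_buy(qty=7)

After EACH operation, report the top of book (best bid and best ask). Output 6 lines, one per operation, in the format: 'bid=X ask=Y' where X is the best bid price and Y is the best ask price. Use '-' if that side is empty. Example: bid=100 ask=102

After op 1 [order #1] market_sell(qty=8): fills=none; bids=[-] asks=[-]
After op 2 [order #2] limit_sell(price=100, qty=2): fills=none; bids=[-] asks=[#2:2@100]
After op 3 [order #3] limit_sell(price=101, qty=10): fills=none; bids=[-] asks=[#2:2@100 #3:10@101]
After op 4 cancel(order #3): fills=none; bids=[-] asks=[#2:2@100]
After op 5 [order #4] limit_buy(price=105, qty=4): fills=#4x#2:2@100; bids=[#4:2@105] asks=[-]
After op 6 [order #5] market_buy(qty=7): fills=none; bids=[#4:2@105] asks=[-]

Answer: bid=- ask=-
bid=- ask=100
bid=- ask=100
bid=- ask=100
bid=105 ask=-
bid=105 ask=-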